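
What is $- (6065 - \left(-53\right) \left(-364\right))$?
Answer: $13227$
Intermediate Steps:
$- (6065 - \left(-53\right) \left(-364\right)) = - (6065 - 19292) = \left(-1\right) \left(-13227\right) = 13227$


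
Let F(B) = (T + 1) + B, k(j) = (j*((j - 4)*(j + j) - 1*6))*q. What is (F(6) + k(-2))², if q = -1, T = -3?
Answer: 1600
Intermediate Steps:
k(j) = -j*(-6 + 2*j*(-4 + j)) (k(j) = (j*((j - 4)*(j + j) - 1*6))*(-1) = (j*((-4 + j)*(2*j) - 6))*(-1) = (j*(2*j*(-4 + j) - 6))*(-1) = (j*(-6 + 2*j*(-4 + j)))*(-1) = -j*(-6 + 2*j*(-4 + j)))
F(B) = -2 + B (F(B) = (-3 + 1) + B = -2 + B)
(F(6) + k(-2))² = ((-2 + 6) + 2*(-2)*(3 - 1*(-2)² + 4*(-2)))² = (4 + 2*(-2)*(3 - 1*4 - 8))² = (4 + 2*(-2)*(3 - 4 - 8))² = (4 + 2*(-2)*(-9))² = (4 + 36)² = 40² = 1600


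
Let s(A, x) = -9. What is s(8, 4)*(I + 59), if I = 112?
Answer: -1539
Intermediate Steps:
s(8, 4)*(I + 59) = -9*(112 + 59) = -9*171 = -1539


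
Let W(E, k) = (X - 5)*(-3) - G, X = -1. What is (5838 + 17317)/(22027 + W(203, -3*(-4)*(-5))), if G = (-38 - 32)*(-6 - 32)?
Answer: 4631/3877 ≈ 1.1945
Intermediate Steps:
G = 2660 (G = -70*(-38) = 2660)
W(E, k) = -2642 (W(E, k) = (-1 - 5)*(-3) - 1*2660 = -6*(-3) - 2660 = 18 - 2660 = -2642)
(5838 + 17317)/(22027 + W(203, -3*(-4)*(-5))) = (5838 + 17317)/(22027 - 2642) = 23155/19385 = 23155*(1/19385) = 4631/3877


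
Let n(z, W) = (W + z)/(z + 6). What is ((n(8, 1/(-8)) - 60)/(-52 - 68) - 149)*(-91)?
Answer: 8648913/640 ≈ 13514.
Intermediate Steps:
n(z, W) = (W + z)/(6 + z)
((n(8, 1/(-8)) - 60)/(-52 - 68) - 149)*(-91) = (((1/(-8) + 8)/(6 + 8) - 60)/(-52 - 68) - 149)*(-91) = (((-1/8 + 8)/14 - 60)/(-120) - 149)*(-91) = (((1/14)*(63/8) - 60)*(-1/120) - 149)*(-91) = ((9/16 - 60)*(-1/120) - 149)*(-91) = (-951/16*(-1/120) - 149)*(-91) = (317/640 - 149)*(-91) = -95043/640*(-91) = 8648913/640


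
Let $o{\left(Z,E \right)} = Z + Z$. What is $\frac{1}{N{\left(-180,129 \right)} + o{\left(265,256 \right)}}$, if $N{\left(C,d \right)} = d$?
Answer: $\frac{1}{659} \approx 0.0015175$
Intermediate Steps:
$o{\left(Z,E \right)} = 2 Z$
$\frac{1}{N{\left(-180,129 \right)} + o{\left(265,256 \right)}} = \frac{1}{129 + 2 \cdot 265} = \frac{1}{129 + 530} = \frac{1}{659}$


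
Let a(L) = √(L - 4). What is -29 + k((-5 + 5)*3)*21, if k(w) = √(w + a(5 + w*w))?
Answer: -8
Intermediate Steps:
a(L) = √(-4 + L)
k(w) = √(w + √(1 + w²)) (k(w) = √(w + √(-4 + (5 + w*w))) = √(w + √(-4 + (5 + w²))) = √(w + √(1 + w²)))
-29 + k((-5 + 5)*3)*21 = -29 + √((-5 + 5)*3 + √(1 + ((-5 + 5)*3)²))*21 = -29 + √(0*3 + √(1 + (0*3)²))*21 = -29 + √(0 + √(1 + 0²))*21 = -29 + √(0 + √(1 + 0))*21 = -29 + √(0 + √1)*21 = -29 + √(0 + 1)*21 = -29 + √1*21 = -29 + 1*21 = -29 + 21 = -8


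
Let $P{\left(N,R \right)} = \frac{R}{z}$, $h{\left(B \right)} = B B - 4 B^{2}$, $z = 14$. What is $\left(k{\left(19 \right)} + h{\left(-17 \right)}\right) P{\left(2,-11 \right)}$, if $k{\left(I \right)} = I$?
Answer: $\frac{4664}{7} \approx 666.29$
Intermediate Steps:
$h{\left(B \right)} = - 3 B^{2}$ ($h{\left(B \right)} = B^{2} - 4 B^{2} = - 3 B^{2}$)
$P{\left(N,R \right)} = \frac{R}{14}$
$\left(k{\left(19 \right)} + h{\left(-17 \right)}\right) P{\left(2,-11 \right)} = \left(19 - 3 \left(-17\right)^{2}\right) \frac{1}{14} \left(-11\right) = \left(19 - 867\right) \left(- \frac{11}{14}\right) = \left(-848\right) \left(- \frac{11}{14}\right) = \frac{4664}{7}$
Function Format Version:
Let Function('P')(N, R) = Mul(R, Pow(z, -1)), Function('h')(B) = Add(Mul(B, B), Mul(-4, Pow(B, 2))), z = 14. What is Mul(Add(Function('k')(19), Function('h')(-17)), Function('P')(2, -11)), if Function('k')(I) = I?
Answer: Rational(4664, 7) ≈ 666.29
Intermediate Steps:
Function('h')(B) = Mul(-3, Pow(B, 2)) (Function('h')(B) = Add(Pow(B, 2), Mul(-4, Pow(B, 2))) = Mul(-3, Pow(B, 2)))
Function('P')(N, R) = Mul(Rational(1, 14), R) (Function('P')(N, R) = Mul(R, Pow(14, -1)) = Mul(R, Rational(1, 14)) = Mul(Rational(1, 14), R))
Mul(Add(Function('k')(19), Function('h')(-17)), Function('P')(2, -11)) = Mul(Add(19, Mul(-3, Pow(-17, 2))), Mul(Rational(1, 14), -11)) = Mul(Add(19, Mul(-3, 289)), Rational(-11, 14)) = Mul(Add(19, -867), Rational(-11, 14)) = Mul(-848, Rational(-11, 14)) = Rational(4664, 7)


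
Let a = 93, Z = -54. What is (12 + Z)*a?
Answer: -3906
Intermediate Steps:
(12 + Z)*a = (12 - 54)*93 = -42*93 = -3906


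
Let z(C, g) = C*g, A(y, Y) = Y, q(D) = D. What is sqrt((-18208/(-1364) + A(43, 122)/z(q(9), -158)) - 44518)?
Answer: I*sqrt(290677681274233)/80817 ≈ 210.96*I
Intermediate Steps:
sqrt((-18208/(-1364) + A(43, 122)/z(q(9), -158)) - 44518) = sqrt((-18208/(-1364) + 122/((9*(-158)))) - 44518) = sqrt((-18208*(-1/1364) + 122/(-1422)) - 44518) = sqrt((4552/341 + 122*(-1/1422)) - 44518) = sqrt((4552/341 - 61/711) - 44518) = sqrt(3215671/242451 - 44518) = sqrt(-10790217947/242451) = I*sqrt(290677681274233)/80817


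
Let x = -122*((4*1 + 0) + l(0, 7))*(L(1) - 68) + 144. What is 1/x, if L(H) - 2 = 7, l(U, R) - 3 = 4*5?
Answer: 1/194490 ≈ 5.1417e-6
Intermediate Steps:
l(U, R) = 23 (l(U, R) = 3 + 4*5 = 3 + 20 = 23)
L(H) = 9 (L(H) = 2 + 7 = 9)
x = 194490 (x = -122*((4*1 + 0) + 23)*(9 - 68) + 144 = -122*((4 + 0) + 23)*(-59) + 144 = -122*(4 + 23)*(-59) + 144 = -3294*(-59) + 144 = -122*(-1593) + 144 = 194346 + 144 = 194490)
1/x = 1/194490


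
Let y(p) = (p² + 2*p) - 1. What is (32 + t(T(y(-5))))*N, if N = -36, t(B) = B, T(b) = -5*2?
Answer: -792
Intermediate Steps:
y(p) = -1 + p² + 2*p
T(b) = -10
(32 + t(T(y(-5))))*N = (32 - 10)*(-36) = 22*(-36) = -792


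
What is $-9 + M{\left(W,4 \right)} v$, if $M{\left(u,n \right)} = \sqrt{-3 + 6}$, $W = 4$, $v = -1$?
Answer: $-9 - \sqrt{3} \approx -10.732$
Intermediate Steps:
$M{\left(u,n \right)} = \sqrt{3}$
$-9 + M{\left(W,4 \right)} v = -9 + \sqrt{3} \left(-1\right) = -9 - \sqrt{3}$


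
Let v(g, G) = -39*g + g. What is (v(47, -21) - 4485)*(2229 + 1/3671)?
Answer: -51313460860/3671 ≈ -1.3978e+7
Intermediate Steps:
v(g, G) = -38*g
(v(47, -21) - 4485)*(2229 + 1/3671) = (-38*47 - 4485)*(2229 + 1/3671) = (-1786 - 4485)*(2229 + 1/3671) = -6271*8182660/3671 = -51313460860/3671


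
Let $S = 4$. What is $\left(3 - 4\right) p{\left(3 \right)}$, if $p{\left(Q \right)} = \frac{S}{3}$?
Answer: $- \frac{4}{3} \approx -1.3333$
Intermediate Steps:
$p{\left(Q \right)} = \frac{4}{3}$
$\left(3 - 4\right) p{\left(3 \right)} = \left(3 - 4\right) \frac{4}{3} = \left(-1\right) \frac{4}{3} = - \frac{4}{3}$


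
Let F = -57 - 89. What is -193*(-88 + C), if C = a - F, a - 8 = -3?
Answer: -12159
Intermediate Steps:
a = 5 (a = 8 - 3 = 5)
F = -146
C = 151 (C = 5 - 1*(-146) = 5 + 146 = 151)
-193*(-88 + C) = -193*(-88 + 151) = -193*63 = -12159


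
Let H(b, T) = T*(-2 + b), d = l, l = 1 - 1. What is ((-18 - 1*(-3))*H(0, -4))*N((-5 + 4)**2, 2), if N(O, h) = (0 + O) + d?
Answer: -120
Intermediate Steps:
l = 0
d = 0
N(O, h) = O (N(O, h) = (0 + O) + 0 = O + 0 = O)
((-18 - 1*(-3))*H(0, -4))*N((-5 + 4)**2, 2) = ((-18 - 1*(-3))*(-4*(-2 + 0)))*(-5 + 4)**2 = ((-18 + 3)*(-4*(-2)))*(-1)**2 = -15*8*1 = -120*1 = -120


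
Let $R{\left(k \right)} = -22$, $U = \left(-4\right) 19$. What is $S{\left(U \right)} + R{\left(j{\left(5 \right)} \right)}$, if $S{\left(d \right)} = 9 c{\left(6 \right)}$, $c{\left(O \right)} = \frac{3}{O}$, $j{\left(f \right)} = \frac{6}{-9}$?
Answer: $- \frac{35}{2} \approx -17.5$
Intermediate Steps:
$j{\left(f \right)} = - \frac{2}{3}$ ($j{\left(f \right)} = 6 \left(- \frac{1}{9}\right) = - \frac{2}{3}$)
$U = -76$
$S{\left(d \right)} = \frac{9}{2}$ ($S{\left(d \right)} = 9 \cdot \frac{3}{6} = 9 \cdot 3 \cdot \frac{1}{6} = 9 \cdot \frac{1}{2} = \frac{9}{2}$)
$S{\left(U \right)} + R{\left(j{\left(5 \right)} \right)} = \frac{9}{2} - 22 = - \frac{35}{2}$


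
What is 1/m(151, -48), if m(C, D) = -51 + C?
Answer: 1/100 ≈ 0.010000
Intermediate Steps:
1/m(151, -48) = 1/(-51 + 151) = 1/100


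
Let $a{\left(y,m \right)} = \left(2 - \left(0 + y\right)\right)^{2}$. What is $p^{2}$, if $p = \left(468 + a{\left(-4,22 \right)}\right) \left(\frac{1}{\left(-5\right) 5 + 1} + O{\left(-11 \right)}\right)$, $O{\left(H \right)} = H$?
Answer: $30969225$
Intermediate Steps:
$a{\left(y,m \right)} = \left(2 - y\right)^{2}$
$p = -5565$ ($p = \left(468 + \left(-2 - 4\right)^{2}\right) \left(\frac{1}{\left(-5\right) 5 + 1} - 11\right) = \left(468 + \left(-6\right)^{2}\right) \left(\frac{1}{-25 + 1} - 11\right) = \left(468 + 36\right) \left(\frac{1}{-24} - 11\right) = 504 \left(- \frac{1}{24} - 11\right) = 504 \left(- \frac{265}{24}\right) = -5565$)
$p^{2} = \left(-5565\right)^{2} = 30969225$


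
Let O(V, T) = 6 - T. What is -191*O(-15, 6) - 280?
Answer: -280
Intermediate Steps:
-191*O(-15, 6) - 280 = -191*(6 - 1*6) - 280 = -191*(6 - 6) - 280 = -191*0 - 280 = 0 - 280 = -280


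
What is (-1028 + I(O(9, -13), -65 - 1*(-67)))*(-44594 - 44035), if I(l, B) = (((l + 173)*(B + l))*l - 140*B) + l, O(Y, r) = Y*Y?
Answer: -151237855035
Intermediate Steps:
O(Y, r) = Y**2
I(l, B) = l - 140*B + l*(173 + l)*(B + l) (I(l, B) = (((173 + l)*(B + l))*l - 140*B) + l = (l*(173 + l)*(B + l) - 140*B) + l = (-140*B + l*(173 + l)*(B + l)) + l = l - 140*B + l*(173 + l)*(B + l))
(-1028 + I(O(9, -13), -65 - 1*(-67)))*(-44594 - 44035) = (-1028 + (9**2 + (9**2)**3 - 140*(-65 - 1*(-67)) + 173*(9**2)**2 + (-65 - 1*(-67))*(9**2)**2 + 173*(-65 - 1*(-67))*9**2))*(-44594 - 44035) = (-1028 + (81 + 81**3 - 140*(-65 + 67) + 173*81**2 + (-65 + 67)*81**2 + 173*(-65 + 67)*81))*(-88629) = (-1028 + (81 + 531441 - 140*2 + 173*6561 + 2*6561 + 173*2*81))*(-88629) = (-1028 + (81 + 531441 - 280 + 1135053 + 13122 + 28026))*(-88629) = (-1028 + 1707443)*(-88629) = 1706415*(-88629) = -151237855035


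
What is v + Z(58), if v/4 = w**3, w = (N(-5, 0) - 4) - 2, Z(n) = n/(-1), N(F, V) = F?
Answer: -5382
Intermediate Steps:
Z(n) = -n (Z(n) = n*(-1) = -n)
w = -11 (w = (-5 - 4) - 2 = -9 - 2 = -11)
v = -5324 (v = 4*(-11)**3 = 4*(-1331) = -5324)
v + Z(58) = -5324 - 1*58 = -5324 - 58 = -5382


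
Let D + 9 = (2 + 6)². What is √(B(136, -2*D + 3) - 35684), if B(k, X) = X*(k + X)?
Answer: I*√38787 ≈ 196.94*I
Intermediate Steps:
D = 55 (D = -9 + (2 + 6)² = -9 + 8² = -9 + 64 = 55)
B(k, X) = X*(X + k)
√(B(136, -2*D + 3) - 35684) = √((-2*55 + 3)*((-2*55 + 3) + 136) - 35684) = √((-110 + 3)*((-110 + 3) + 136) - 35684) = √(-107*(-107 + 136) - 35684) = √(-107*29 - 35684) = √(-3103 - 35684) = √(-38787) = I*√38787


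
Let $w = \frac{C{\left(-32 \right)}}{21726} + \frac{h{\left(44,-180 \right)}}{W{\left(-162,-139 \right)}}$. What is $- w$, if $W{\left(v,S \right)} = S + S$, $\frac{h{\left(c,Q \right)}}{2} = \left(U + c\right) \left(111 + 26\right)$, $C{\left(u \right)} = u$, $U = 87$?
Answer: $\frac{194960485}{1509957} \approx 129.12$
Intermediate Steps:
$h{\left(c,Q \right)} = 23838 + 274 c$ ($h{\left(c,Q \right)} = 2 \left(87 + c\right) \left(111 + 26\right) = 2 \left(87 + c\right) 137 = 2 \left(11919 + 137 c\right) = 23838 + 274 c$)
$W{\left(v,S \right)} = 2 S$
$w = - \frac{194960485}{1509957}$ ($w = - \frac{32}{21726} + \frac{23838 + 274 \cdot 44}{2 \left(-139\right)} = \left(-32\right) \frac{1}{21726} + \frac{23838 + 12056}{-278} = - \frac{16}{10863} + 35894 \left(- \frac{1}{278}\right) = - \frac{16}{10863} - \frac{17947}{139} = - \frac{194960485}{1509957} \approx -129.12$)
$- w = \left(-1\right) \left(- \frac{194960485}{1509957}\right) = \frac{194960485}{1509957}$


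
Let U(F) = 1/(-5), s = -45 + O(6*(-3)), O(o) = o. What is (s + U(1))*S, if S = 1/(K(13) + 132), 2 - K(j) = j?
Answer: -316/605 ≈ -0.52231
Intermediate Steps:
K(j) = 2 - j
s = -63 (s = -45 + 6*(-3) = -45 - 18 = -63)
U(F) = -1/5
S = 1/121 (S = 1/((2 - 1*13) + 132) = 1/((2 - 13) + 132) = 1/(-11 + 132) = 1/121 ≈ 0.0082645)
(s + U(1))*S = (-63 - 1/5)*(1/121) = -316/5*1/121 = -316/605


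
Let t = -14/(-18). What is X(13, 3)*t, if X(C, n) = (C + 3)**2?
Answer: 1792/9 ≈ 199.11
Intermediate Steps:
t = 7/9 (t = -14*(-1/18) = 7/9 ≈ 0.77778)
X(C, n) = (3 + C)**2
X(13, 3)*t = (3 + 13)**2*(7/9) = 16**2*(7/9) = 256*(7/9) = 1792/9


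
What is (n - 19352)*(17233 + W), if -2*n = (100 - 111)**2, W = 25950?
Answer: -1676579975/2 ≈ -8.3829e+8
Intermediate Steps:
n = -121/2 (n = -(100 - 111)**2/2 = -1/2*(-11)**2 = -1/2*121 = -121/2 ≈ -60.500)
(n - 19352)*(17233 + W) = (-121/2 - 19352)*(17233 + 25950) = -38825/2*43183 = -1676579975/2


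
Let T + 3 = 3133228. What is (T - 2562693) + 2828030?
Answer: 3398562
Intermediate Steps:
T = 3133225 (T = -3 + 3133228 = 3133225)
(T - 2562693) + 2828030 = (3133225 - 2562693) + 2828030 = 570532 + 2828030 = 3398562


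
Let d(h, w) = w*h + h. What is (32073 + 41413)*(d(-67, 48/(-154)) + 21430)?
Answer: 17285576382/11 ≈ 1.5714e+9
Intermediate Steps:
d(h, w) = h + h*w (d(h, w) = h*w + h = h + h*w)
(32073 + 41413)*(d(-67, 48/(-154)) + 21430) = (32073 + 41413)*(-67*(1 + 48/(-154)) + 21430) = 73486*(-67*(1 + 48*(-1/154)) + 21430) = 73486*(-67*(1 - 24/77) + 21430) = 73486*(-67*53/77 + 21430) = 73486*(-3551/77 + 21430) = 73486*(1646559/77) = 17285576382/11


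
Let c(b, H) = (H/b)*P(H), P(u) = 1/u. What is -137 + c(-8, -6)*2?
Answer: -549/4 ≈ -137.25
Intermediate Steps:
c(b, H) = 1/b (c(b, H) = (H/b)/H = 1/b)
-137 + c(-8, -6)*2 = -137 + 2/(-8) = -137 - ⅛*2 = -137 - ¼ = -549/4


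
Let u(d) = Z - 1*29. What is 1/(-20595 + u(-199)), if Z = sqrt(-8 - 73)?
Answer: -20624/425349457 - 9*I/425349457 ≈ -4.8487e-5 - 2.1159e-8*I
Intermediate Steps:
Z = 9*I (Z = sqrt(-81) = 9*I ≈ 9.0*I)
u(d) = -29 + 9*I (u(d) = 9*I - 1*29 = 9*I - 29 = -29 + 9*I)
1/(-20595 + u(-199)) = 1/(-20595 + (-29 + 9*I)) = 1/(-20624 + 9*I) = (-20624 - 9*I)/425349457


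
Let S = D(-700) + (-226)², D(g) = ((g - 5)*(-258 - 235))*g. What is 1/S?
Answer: -1/243244424 ≈ -4.1111e-9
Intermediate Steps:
D(g) = g*(2465 - 493*g) (D(g) = ((-5 + g)*(-493))*g = (2465 - 493*g)*g = g*(2465 - 493*g))
S = -243244424 (S = 493*(-700)*(5 - 1*(-700)) + (-226)² = 493*(-700)*(5 + 700) + 51076 = 493*(-700)*705 + 51076 = -243295500 + 51076 = -243244424)
1/S = 1/(-243244424) = -1/243244424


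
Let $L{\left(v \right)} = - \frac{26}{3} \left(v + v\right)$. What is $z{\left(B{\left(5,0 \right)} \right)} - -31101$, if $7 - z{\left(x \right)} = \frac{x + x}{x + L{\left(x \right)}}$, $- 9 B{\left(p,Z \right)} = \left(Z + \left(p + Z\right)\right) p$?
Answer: $\frac{1524298}{49} \approx 31108.0$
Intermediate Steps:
$B{\left(p,Z \right)} = - \frac{p \left(p + 2 Z\right)}{9}$ ($B{\left(p,Z \right)} = - \frac{\left(Z + \left(p + Z\right)\right) p}{9} = - \frac{\left(Z + \left(Z + p\right)\right) p}{9} = - \frac{\left(p + 2 Z\right) p}{9} = - \frac{p \left(p + 2 Z\right)}{9}$)
$L{\left(v \right)} = - \frac{52 v}{3}$ ($L{\left(v \right)} = \left(-26\right) \frac{1}{3} \cdot 2 v = - \frac{26 \cdot 2 v}{3} = - \frac{52 v}{3}$)
$z{\left(x \right)} = \frac{349}{49}$ ($z{\left(x \right)} = 7 - \frac{x + x}{x - \frac{52 x}{3}} = 7 - \frac{2 x}{\left(- \frac{49}{3}\right) x} = 7 - 2 x \left(- \frac{3}{49 x}\right) = 7 - - \frac{6}{49} = 7 + \frac{6}{49} = \frac{349}{49}$)
$z{\left(B{\left(5,0 \right)} \right)} - -31101 = \frac{349}{49} - -31101 = \frac{349}{49} + 31101 = \frac{1524298}{49}$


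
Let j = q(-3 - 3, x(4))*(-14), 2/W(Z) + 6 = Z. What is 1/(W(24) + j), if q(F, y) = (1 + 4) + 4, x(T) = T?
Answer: -9/1133 ≈ -0.0079435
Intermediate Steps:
W(Z) = 2/(-6 + Z)
q(F, y) = 9 (q(F, y) = 5 + 4 = 9)
j = -126 (j = 9*(-14) = -126)
1/(W(24) + j) = 1/(2/(-6 + 24) - 126) = 1/(2/18 - 126) = 1/(2*(1/18) - 126) = 1/(1/9 - 126) = 1/(-1133/9) = -9/1133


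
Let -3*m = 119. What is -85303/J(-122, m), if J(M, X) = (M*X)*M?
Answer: 255909/1771196 ≈ 0.14448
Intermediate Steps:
m = -119/3 (m = -⅓*119 = -119/3 ≈ -39.667)
J(M, X) = X*M²
-85303/J(-122, m) = -85303/((-119/3*(-122)²)) = -85303/((-119/3*14884)) = -85303/(-1771196/3) = -85303*(-3/1771196) = 255909/1771196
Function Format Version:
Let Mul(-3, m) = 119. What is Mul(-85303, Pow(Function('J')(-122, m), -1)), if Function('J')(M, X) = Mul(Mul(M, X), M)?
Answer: Rational(255909, 1771196) ≈ 0.14448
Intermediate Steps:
m = Rational(-119, 3) (m = Mul(Rational(-1, 3), 119) = Rational(-119, 3) ≈ -39.667)
Function('J')(M, X) = Mul(X, Pow(M, 2))
Mul(-85303, Pow(Function('J')(-122, m), -1)) = Mul(-85303, Pow(Mul(Rational(-119, 3), Pow(-122, 2)), -1)) = Mul(-85303, Pow(Mul(Rational(-119, 3), 14884), -1)) = Mul(-85303, Pow(Rational(-1771196, 3), -1)) = Mul(-85303, Rational(-3, 1771196)) = Rational(255909, 1771196)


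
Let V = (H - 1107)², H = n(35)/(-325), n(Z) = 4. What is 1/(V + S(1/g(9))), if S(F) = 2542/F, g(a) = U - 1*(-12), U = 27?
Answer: 105625/139912380091 ≈ 7.5494e-7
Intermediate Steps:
g(a) = 39 (g(a) = 27 - 1*(-12) = 27 + 12 = 39)
H = -4/325 (H = 4/(-325) = 4*(-1/325) = -4/325 ≈ -0.012308)
V = 129440928841/105625 (V = (-4/325 - 1107)² = (-359779/325)² = 129440928841/105625 ≈ 1.2255e+6)
1/(V + S(1/g(9))) = 1/(129440928841/105625 + 2542/(1/39)) = 1/(129440928841/105625 + 2542*39) = 1/(129440928841/105625 + 99138) = 1/(139912380091/105625) = 105625/139912380091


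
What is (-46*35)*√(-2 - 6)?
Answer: -3220*I*√2 ≈ -4553.8*I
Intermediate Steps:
(-46*35)*√(-2 - 6) = -3220*I*√2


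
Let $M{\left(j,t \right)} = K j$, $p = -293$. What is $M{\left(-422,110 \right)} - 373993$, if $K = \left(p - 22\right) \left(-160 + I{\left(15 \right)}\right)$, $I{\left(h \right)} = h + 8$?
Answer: $-18585403$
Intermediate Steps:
$I{\left(h \right)} = 8 + h$
$K = 43155$ ($K = \left(-293 - 22\right) \left(-160 + \left(8 + 15\right)\right) = - 315 \left(-160 + 23\right) = \left(-315\right) \left(-137\right) = 43155$)
$M{\left(j,t \right)} = 43155 j$
$M{\left(-422,110 \right)} - 373993 = 43155 \left(-422\right) - 373993 = -18211410 - 373993 = -18585403$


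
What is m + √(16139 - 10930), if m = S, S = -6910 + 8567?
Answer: 1657 + √5209 ≈ 1729.2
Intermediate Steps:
S = 1657
m = 1657
m + √(16139 - 10930) = 1657 + √(16139 - 10930) = 1657 + √5209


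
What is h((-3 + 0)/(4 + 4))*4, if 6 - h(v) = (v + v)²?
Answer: 87/4 ≈ 21.750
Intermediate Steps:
h(v) = 6 - 4*v² (h(v) = 6 - (v + v)² = 6 - (2*v)² = 6 - 4*v²)
h((-3 + 0)/(4 + 4))*4 = (6 - 4*(-3 + 0)²/(4 + 4)²)*4 = (6 - 4*(-3/8)²)*4 = (6 - 4*9/64)*4 = (6 - 9/16)*4 = (87/16)*4 = 87/4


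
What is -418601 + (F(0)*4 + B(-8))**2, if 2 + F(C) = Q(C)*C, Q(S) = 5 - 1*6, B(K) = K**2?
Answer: -415465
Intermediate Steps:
Q(S) = -1 (Q(S) = 5 - 6 = -1)
F(C) = -2 - C
-418601 + (F(0)*4 + B(-8))**2 = -418601 + ((-2 - 1*0)*4 + (-8)**2)**2 = -418601 + ((-2 + 0)*4 + 64)**2 = -418601 + (-2*4 + 64)**2 = -418601 + (-8 + 64)**2 = -418601 + 56**2 = -418601 + 3136 = -415465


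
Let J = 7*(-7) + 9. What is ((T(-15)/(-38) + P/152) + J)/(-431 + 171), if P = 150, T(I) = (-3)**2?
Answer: 157/1040 ≈ 0.15096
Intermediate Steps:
T(I) = 9
J = -40 (J = -49 + 9 = -40)
((T(-15)/(-38) + P/152) + J)/(-431 + 171) = ((9/(-38) + 150/152) - 40)/(-431 + 171) = ((9*(-1/38) + 150*(1/152)) - 40)/(-260) = ((-9/38 + 75/76) - 40)*(-1/260) = (3/4 - 40)*(-1/260) = -157/4*(-1/260) = 157/1040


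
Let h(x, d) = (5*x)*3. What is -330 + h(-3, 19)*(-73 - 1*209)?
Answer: 12360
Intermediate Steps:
h(x, d) = 15*x
-330 + h(-3, 19)*(-73 - 1*209) = -330 + (15*(-3))*(-73 - 1*209) = -330 - 45*(-73 - 209) = -330 - 45*(-282) = -330 + 12690 = 12360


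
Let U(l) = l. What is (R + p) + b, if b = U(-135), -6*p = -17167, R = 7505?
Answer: 61387/6 ≈ 10231.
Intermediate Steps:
p = 17167/6 (p = -⅙*(-17167) = 17167/6 ≈ 2861.2)
b = -135
(R + p) + b = (7505 + 17167/6) - 135 = 62197/6 - 135 = 61387/6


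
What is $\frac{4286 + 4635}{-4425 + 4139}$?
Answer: $- \frac{811}{26} \approx -31.192$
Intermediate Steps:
$\frac{4286 + 4635}{-4425 + 4139} = \frac{8921}{-286} = 8921 \left(- \frac{1}{286}\right) = - \frac{811}{26}$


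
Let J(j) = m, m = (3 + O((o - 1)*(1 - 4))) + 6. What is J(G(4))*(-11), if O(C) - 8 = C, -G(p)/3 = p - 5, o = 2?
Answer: -154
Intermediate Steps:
G(p) = 15 - 3*p (G(p) = -3*(p - 5) = -3*(-5 + p) = 15 - 3*p)
O(C) = 8 + C
m = 14 (m = (3 + (8 + (2 - 1)*(1 - 4))) + 6 = (3 + (8 + 1*(-3))) + 6 = (3 + (8 - 3)) + 6 = (3 + 5) + 6 = 8 + 6 = 14)
J(j) = 14
J(G(4))*(-11) = 14*(-11) = -154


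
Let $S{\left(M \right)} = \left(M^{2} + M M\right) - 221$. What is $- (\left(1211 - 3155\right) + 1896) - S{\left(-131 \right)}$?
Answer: $-34053$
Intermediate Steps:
$S{\left(M \right)} = -221 + 2 M^{2}$ ($S{\left(M \right)} = \left(M^{2} + M^{2}\right) - 221 = 2 M^{2} - 221 = -221 + 2 M^{2}$)
$- (\left(1211 - 3155\right) + 1896) - S{\left(-131 \right)} = - (\left(1211 - 3155\right) + 1896) - \left(-221 + 2 \left(-131\right)^{2}\right) = - (-1944 + 1896) - \left(-221 + 2 \cdot 17161\right) = \left(-1\right) \left(-48\right) - \left(-221 + 34322\right) = 48 - 34101 = -34053$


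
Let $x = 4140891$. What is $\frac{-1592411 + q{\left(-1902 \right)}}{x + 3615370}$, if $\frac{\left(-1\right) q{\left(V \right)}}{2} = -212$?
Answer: $- \frac{1591987}{7756261} \approx -0.20525$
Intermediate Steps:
$q{\left(V \right)} = 424$ ($q{\left(V \right)} = \left(-2\right) \left(-212\right) = 424$)
$\frac{-1592411 + q{\left(-1902 \right)}}{x + 3615370} = \frac{-1592411 + 424}{4140891 + 3615370} = - \frac{1591987}{7756261}$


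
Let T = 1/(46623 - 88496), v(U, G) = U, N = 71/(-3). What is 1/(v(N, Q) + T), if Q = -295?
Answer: -125619/2972986 ≈ -0.042253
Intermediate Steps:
N = -71/3 (N = 71*(-⅓) = -71/3 ≈ -23.667)
T = -1/41873 (T = 1/(-41873) = -1/41873 ≈ -2.3882e-5)
1/(v(N, Q) + T) = 1/(-71/3 - 1/41873) = 1/(-2972986/125619) = -125619/2972986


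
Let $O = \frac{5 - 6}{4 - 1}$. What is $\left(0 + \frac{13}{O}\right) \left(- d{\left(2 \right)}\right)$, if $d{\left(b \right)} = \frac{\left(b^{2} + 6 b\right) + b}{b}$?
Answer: $351$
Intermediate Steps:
$O = - \frac{1}{3} \approx -0.33333$
$d{\left(b \right)} = \frac{b^{2} + 7 b}{b}$
$\left(0 + \frac{13}{O}\right) \left(- d{\left(2 \right)}\right) = \left(0 + \frac{13}{- \frac{1}{3}}\right) \left(- (7 + 2)\right) = \left(0 + 13 \left(-3\right)\right) \left(\left(-1\right) 9\right) = \left(0 - 39\right) \left(-9\right) = \left(-39\right) \left(-9\right) = 351$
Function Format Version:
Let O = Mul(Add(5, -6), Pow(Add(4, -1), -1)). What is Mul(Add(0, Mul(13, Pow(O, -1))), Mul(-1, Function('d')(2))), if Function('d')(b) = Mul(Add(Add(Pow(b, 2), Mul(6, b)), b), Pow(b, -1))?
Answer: 351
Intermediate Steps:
O = Rational(-1, 3) (O = Mul(-1, Pow(3, -1)) = Mul(-1, Rational(1, 3)) = Rational(-1, 3) ≈ -0.33333)
Function('d')(b) = Mul(Pow(b, -1), Add(Pow(b, 2), Mul(7, b))) (Function('d')(b) = Mul(Add(Pow(b, 2), Mul(7, b)), Pow(b, -1)) = Mul(Pow(b, -1), Add(Pow(b, 2), Mul(7, b))))
Mul(Add(0, Mul(13, Pow(O, -1))), Mul(-1, Function('d')(2))) = Mul(Add(0, Mul(13, Pow(Rational(-1, 3), -1))), Mul(-1, Add(7, 2))) = Mul(Add(0, Mul(13, -3)), Mul(-1, 9)) = Mul(Add(0, -39), -9) = Mul(-39, -9) = 351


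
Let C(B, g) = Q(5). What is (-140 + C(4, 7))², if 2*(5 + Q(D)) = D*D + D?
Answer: 16900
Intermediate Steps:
Q(D) = -5 + D/2 + D²/2 (Q(D) = -5 + (D*D + D)/2 = -5 + (D² + D)/2 = -5 + (D + D²)/2 = -5 + (D/2 + D²/2) = -5 + D/2 + D²/2)
C(B, g) = 10 (C(B, g) = -5 + (½)*5 + (½)*5² = -5 + 5/2 + (½)*25 = -5 + 5/2 + 25/2 = 10)
(-140 + C(4, 7))² = (-140 + 10)² = (-130)² = 16900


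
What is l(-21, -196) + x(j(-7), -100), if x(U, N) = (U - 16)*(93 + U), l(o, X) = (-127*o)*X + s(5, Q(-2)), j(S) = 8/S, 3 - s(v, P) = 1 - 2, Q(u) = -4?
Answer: -25690832/49 ≈ -5.2430e+5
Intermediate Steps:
s(v, P) = 4 (s(v, P) = 3 - (1 - 2) = 3 - 1*(-1) = 3 + 1 = 4)
l(o, X) = 4 - 127*X*o (l(o, X) = (-127*o)*X + 4 = -127*X*o + 4 = 4 - 127*X*o)
x(U, N) = (-16 + U)*(93 + U)
l(-21, -196) + x(j(-7), -100) = (4 - 127*(-196)*(-21)) + (-1488 + (8/(-7))² + 77*(8/(-7))) = (4 - 522732) + (-1488 + (8*(-⅐))² + 77*(8*(-⅐))) = -522728 + (-1488 + (-8/7)² + 77*(-8/7)) = -522728 + (-1488 + 64/49 - 88) = -522728 - 77160/49 = -25690832/49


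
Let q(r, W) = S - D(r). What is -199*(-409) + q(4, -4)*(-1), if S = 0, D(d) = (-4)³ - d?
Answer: 81323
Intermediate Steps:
D(d) = -64 - d
q(r, W) = 64 + r (q(r, W) = 0 - (-64 - r) = 0 + (64 + r) = 64 + r)
-199*(-409) + q(4, -4)*(-1) = -199*(-409) + (64 + 4)*(-1) = 81391 + 68*(-1) = 81391 - 68 = 81323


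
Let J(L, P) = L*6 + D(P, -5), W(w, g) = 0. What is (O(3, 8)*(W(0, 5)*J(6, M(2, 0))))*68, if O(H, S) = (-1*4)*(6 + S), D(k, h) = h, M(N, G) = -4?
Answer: 0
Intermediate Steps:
O(H, S) = -24 - 4*S (O(H, S) = -4*(6 + S) = -24 - 4*S)
J(L, P) = -5 + 6*L (J(L, P) = L*6 - 5 = 6*L - 5 = -5 + 6*L)
(O(3, 8)*(W(0, 5)*J(6, M(2, 0))))*68 = ((-24 - 4*8)*(0*(-5 + 6*6)))*68 = ((-24 - 32)*(0*(-5 + 36)))*68 = -0*31*68 = -56*0*68 = 0*68 = 0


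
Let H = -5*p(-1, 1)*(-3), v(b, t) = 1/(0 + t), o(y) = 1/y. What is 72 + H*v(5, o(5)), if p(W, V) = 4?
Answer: 372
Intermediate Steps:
o(y) = 1/y
v(b, t) = 1/t
H = 60 (H = -5*4*(-3) = -20*(-3) = 60)
72 + H*v(5, o(5)) = 72 + 60/(1/5) = 72 + 60*5 = 72 + 300 = 372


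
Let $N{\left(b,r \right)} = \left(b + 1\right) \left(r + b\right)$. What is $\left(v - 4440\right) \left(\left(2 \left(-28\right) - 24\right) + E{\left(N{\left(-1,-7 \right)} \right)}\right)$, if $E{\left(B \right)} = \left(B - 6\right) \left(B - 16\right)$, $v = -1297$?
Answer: $-91792$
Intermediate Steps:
$N{\left(b,r \right)} = \left(1 + b\right) \left(b + r\right)$
$E{\left(B \right)} = \left(-16 + B\right) \left(-6 + B\right)$ ($E{\left(B \right)} = \left(-6 + B\right) \left(-16 + B\right) = \left(-16 + B\right) \left(-6 + B\right)$)
$\left(v - 4440\right) \left(\left(2 \left(-28\right) - 24\right) + E{\left(N{\left(-1,-7 \right)} \right)}\right) = \left(-1297 - 4440\right) \left(\left(2 \left(-28\right) - 24\right) + \left(96 + \left(-1 - 7 + \left(-1\right)^{2} - -7\right)^{2} - 22 \left(-1 - 7 + \left(-1\right)^{2} - -7\right)\right)\right) = - 5737 \left(\left(-56 - 24\right) + \left(96 + \left(-1 - 7 + 1 + 7\right)^{2} - 22 \left(-1 - 7 + 1 + 7\right)\right)\right) = - 5737 \left(-80 + \left(96 + 0^{2} - 0\right)\right) = - 5737 \left(-80 + \left(96 + 0 + 0\right)\right) = - 5737 \left(-80 + 96\right) = \left(-5737\right) 16 = -91792$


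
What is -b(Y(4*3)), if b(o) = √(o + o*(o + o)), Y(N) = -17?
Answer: -√561 ≈ -23.685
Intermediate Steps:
b(o) = √(o + 2*o²) (b(o) = √(o + o*(2*o)) = √(o + 2*o²))
-b(Y(4*3)) = -√(-17*(1 + 2*(-17))) = -√(-17*(1 - 34)) = -√(-17*(-33)) = -√561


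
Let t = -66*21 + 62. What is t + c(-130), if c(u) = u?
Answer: -1454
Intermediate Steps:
t = -1324 (t = -1386 + 62 = -1324)
t + c(-130) = -1324 - 130 = -1454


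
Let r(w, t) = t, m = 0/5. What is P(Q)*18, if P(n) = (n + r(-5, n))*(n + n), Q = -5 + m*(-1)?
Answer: 1800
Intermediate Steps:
m = 0 (m = 0*(1/5) = 0)
Q = -5 (Q = -5 + 0*(-1) = -5 + 0 = -5)
P(n) = 4*n**2 (P(n) = (n + n)*(n + n) = (2*n)*(2*n) = 4*n**2)
P(Q)*18 = (4*(-5)**2)*18 = (4*25)*18 = 100*18 = 1800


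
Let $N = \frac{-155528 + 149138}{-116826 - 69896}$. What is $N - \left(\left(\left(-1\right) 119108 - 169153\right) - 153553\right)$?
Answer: $\frac{41248200049}{93361} \approx 4.4181 \cdot 10^{5}$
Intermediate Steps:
$N = \frac{3195}{93361}$ ($N = - \frac{6390}{-186722} = \left(-6390\right) \left(- \frac{1}{186722}\right) = \frac{3195}{93361} \approx 0.034222$)
$N - \left(\left(\left(-1\right) 119108 - 169153\right) - 153553\right) = \frac{3195}{93361} - \left(\left(\left(-1\right) 119108 - 169153\right) - 153553\right) = \frac{3195}{93361} - \left(\left(-119108 - 169153\right) - 153553\right) = \frac{3195}{93361} - \left(-288261 - 153553\right) = \frac{3195}{93361} - -441814 = \frac{3195}{93361} + 441814 = \frac{41248200049}{93361}$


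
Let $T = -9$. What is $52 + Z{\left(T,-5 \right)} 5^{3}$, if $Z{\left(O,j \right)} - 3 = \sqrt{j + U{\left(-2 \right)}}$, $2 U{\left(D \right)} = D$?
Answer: $427 + 125 i \sqrt{6} \approx 427.0 + 306.19 i$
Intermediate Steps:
$U{\left(D \right)} = \frac{D}{2}$
$Z{\left(O,j \right)} = 3 + \sqrt{-1 + j}$ ($Z{\left(O,j \right)} = 3 + \sqrt{j + \frac{1}{2} \left(-2\right)} = 3 + \sqrt{j - 1} = 3 + \sqrt{-1 + j}$)
$52 + Z{\left(T,-5 \right)} 5^{3} = 52 + \left(3 + \sqrt{-1 - 5}\right) 5^{3} = 52 + \left(3 + \sqrt{-6}\right) 125 = 52 + \left(3 + i \sqrt{6}\right) 125 = 52 + \left(375 + 125 i \sqrt{6}\right) = 427 + 125 i \sqrt{6}$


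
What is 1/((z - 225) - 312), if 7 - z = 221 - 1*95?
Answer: -1/656 ≈ -0.0015244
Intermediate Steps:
z = -119 (z = 7 - (221 - 1*95) = 7 - (221 - 95) = 7 - 1*126 = 7 - 126 = -119)
1/((z - 225) - 312) = 1/((-119 - 225) - 312) = 1/(-344 - 312) = 1/(-656) = -1/656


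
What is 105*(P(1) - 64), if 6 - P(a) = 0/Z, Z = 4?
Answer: -6090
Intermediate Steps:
P(a) = 6 (P(a) = 6 - 0/4 = 6 - 1*0 = 6 + 0 = 6)
105*(P(1) - 64) = 105*(6 - 64) = 105*(-58) = -6090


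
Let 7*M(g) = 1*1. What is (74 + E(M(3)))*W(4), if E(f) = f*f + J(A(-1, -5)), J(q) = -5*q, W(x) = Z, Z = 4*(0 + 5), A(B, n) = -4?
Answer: 92140/49 ≈ 1880.4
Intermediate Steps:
Z = 20 (Z = 4*5 = 20)
W(x) = 20
M(g) = ⅐ (M(g) = (1*1)/7 = (⅐)*1 = ⅐)
E(f) = 20 + f² (E(f) = f*f - 5*(-4) = f² + 20 = 20 + f²)
(74 + E(M(3)))*W(4) = (74 + (20 + (⅐)²))*20 = (74 + (20 + 1/49))*20 = (74 + 981/49)*20 = (4607/49)*20 = 92140/49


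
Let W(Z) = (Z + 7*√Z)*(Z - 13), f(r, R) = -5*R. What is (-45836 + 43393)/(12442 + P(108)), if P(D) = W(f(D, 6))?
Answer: -16773638/95642927 - 735343*I*√30/191285854 ≈ -0.17538 - 0.021056*I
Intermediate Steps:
W(Z) = (-13 + Z)*(Z + 7*√Z) (W(Z) = (Z + 7*√Z)*(-13 + Z) = (-13 + Z)*(Z + 7*√Z))
P(D) = 1290 - 301*I*√30 (P(D) = (-5*6)² - 91*I*√30 - (-65)*6 + 7*(-5*6)^(3/2) = (-30)² - 91*I*√30 - 13*(-30) + 7*(-30)^(3/2) = 900 - 91*I*√30 + 390 + 7*(-30*I*√30) = 900 - 91*I*√30 + 390 - 210*I*√30 = 1290 - 301*I*√30)
(-45836 + 43393)/(12442 + P(108)) = (-45836 + 43393)/(12442 + (1290 - 301*I*√30)) = -2443/(13732 - 301*I*√30)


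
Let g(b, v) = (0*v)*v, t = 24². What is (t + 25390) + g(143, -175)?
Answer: 25966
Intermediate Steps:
t = 576
g(b, v) = 0 (g(b, v) = 0*v = 0)
(t + 25390) + g(143, -175) = (576 + 25390) + 0 = 25966 + 0 = 25966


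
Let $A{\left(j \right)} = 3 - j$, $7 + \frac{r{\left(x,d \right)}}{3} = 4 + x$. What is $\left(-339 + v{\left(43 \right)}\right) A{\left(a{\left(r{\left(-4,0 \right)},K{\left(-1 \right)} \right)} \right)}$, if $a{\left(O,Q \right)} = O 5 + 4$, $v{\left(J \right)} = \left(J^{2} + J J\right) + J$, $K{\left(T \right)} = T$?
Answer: $353808$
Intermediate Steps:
$r{\left(x,d \right)} = -9 + 3 x$ ($r{\left(x,d \right)} = -21 + 3 \left(4 + x\right) = -21 + \left(12 + 3 x\right) = -9 + 3 x$)
$v{\left(J \right)} = J + 2 J^{2}$ ($v{\left(J \right)} = \left(J^{2} + J^{2}\right) + J = 2 J^{2} + J = J + 2 J^{2}$)
$a{\left(O,Q \right)} = 4 + 5 O$ ($a{\left(O,Q \right)} = 5 O + 4 = 4 + 5 O$)
$\left(-339 + v{\left(43 \right)}\right) A{\left(a{\left(r{\left(-4,0 \right)},K{\left(-1 \right)} \right)} \right)} = \left(-339 + 43 \left(1 + 2 \cdot 43\right)\right) \left(3 - \left(4 + 5 \left(-9 + 3 \left(-4\right)\right)\right)\right) = \left(-339 + 43 \left(1 + 86\right)\right) \left(3 - \left(4 + 5 \left(-9 - 12\right)\right)\right) = \left(-339 + 43 \cdot 87\right) \left(3 - \left(4 + 5 \left(-21\right)\right)\right) = \left(-339 + 3741\right) \left(3 - \left(4 - 105\right)\right) = 3402 \left(3 - -101\right) = 3402 \left(3 + 101\right) = 3402 \cdot 104 = 353808$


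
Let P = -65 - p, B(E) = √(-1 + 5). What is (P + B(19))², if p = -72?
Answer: 81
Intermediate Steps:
B(E) = 2 (B(E) = √4 = 2)
P = 7 (P = -65 - 1*(-72) = -65 + 72 = 7)
(P + B(19))² = (7 + 2)² = 9² = 81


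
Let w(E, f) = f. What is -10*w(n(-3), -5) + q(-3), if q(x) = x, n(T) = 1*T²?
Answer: 47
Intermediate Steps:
n(T) = T²
-10*w(n(-3), -5) + q(-3) = -10*(-5) - 3 = 50 - 3 = 47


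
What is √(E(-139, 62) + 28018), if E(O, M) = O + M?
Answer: √27941 ≈ 167.16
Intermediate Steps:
E(O, M) = M + O
√(E(-139, 62) + 28018) = √((62 - 139) + 28018) = √(-77 + 28018) = √27941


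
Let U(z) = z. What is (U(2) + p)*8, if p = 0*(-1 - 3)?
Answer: 16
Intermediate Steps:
p = 0 (p = 0*(-4) = 0)
(U(2) + p)*8 = (2 + 0)*8 = 2*8 = 16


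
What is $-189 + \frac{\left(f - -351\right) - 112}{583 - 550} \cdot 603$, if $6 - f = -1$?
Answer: $\frac{47367}{11} \approx 4306.1$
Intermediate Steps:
$f = 7$ ($f = 6 - -1 = 6 + 1 = 7$)
$-189 + \frac{\left(f - -351\right) - 112}{583 - 550} \cdot 603 = -189 + \frac{\left(7 - -351\right) - 112}{583 - 550} \cdot 603 = -189 + \frac{\left(7 + 351\right) - 112}{33} \cdot 603 = -189 + \left(358 - 112\right) \frac{1}{33} \cdot 603 = -189 + 246 \cdot \frac{1}{33} \cdot 603 = -189 + \frac{82}{11} \cdot 603 = -189 + \frac{49446}{11} = \frac{47367}{11}$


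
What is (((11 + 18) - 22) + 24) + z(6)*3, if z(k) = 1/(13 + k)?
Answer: 592/19 ≈ 31.158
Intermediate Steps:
(((11 + 18) - 22) + 24) + z(6)*3 = (((11 + 18) - 22) + 24) + 3/(13 + 6) = ((29 - 22) + 24) + 3/19 = (7 + 24) + (1/19)*3 = 31 + 3/19 = 592/19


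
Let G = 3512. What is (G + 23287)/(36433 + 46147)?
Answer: 26799/82580 ≈ 0.32452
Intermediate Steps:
(G + 23287)/(36433 + 46147) = (3512 + 23287)/(36433 + 46147) = 26799/82580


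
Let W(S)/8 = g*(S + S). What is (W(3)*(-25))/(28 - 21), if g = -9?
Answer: 10800/7 ≈ 1542.9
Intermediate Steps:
W(S) = -144*S (W(S) = 8*(-9*(S + S)) = 8*(-18*S) = -144*S)
(W(3)*(-25))/(28 - 21) = (-144*3*(-25))/(28 - 21) = -432*(-25)/7 = 10800*(⅐) = 10800/7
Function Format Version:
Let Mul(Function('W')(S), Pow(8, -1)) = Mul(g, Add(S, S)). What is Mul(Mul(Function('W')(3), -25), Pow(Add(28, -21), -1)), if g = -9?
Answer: Rational(10800, 7) ≈ 1542.9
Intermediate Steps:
Function('W')(S) = Mul(-144, S) (Function('W')(S) = Mul(8, Mul(-9, Add(S, S))) = Mul(8, Mul(-9, Mul(2, S))) = Mul(8, Mul(-18, S)) = Mul(-144, S))
Mul(Mul(Function('W')(3), -25), Pow(Add(28, -21), -1)) = Mul(Mul(Mul(-144, 3), -25), Pow(Add(28, -21), -1)) = Mul(Mul(-432, -25), Pow(7, -1)) = Mul(10800, Rational(1, 7)) = Rational(10800, 7)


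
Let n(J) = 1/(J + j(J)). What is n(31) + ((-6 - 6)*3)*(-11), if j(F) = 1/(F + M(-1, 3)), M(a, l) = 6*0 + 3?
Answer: 417814/1055 ≈ 396.03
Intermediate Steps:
M(a, l) = 3 (M(a, l) = 0 + 3 = 3)
j(F) = 1/(3 + F) (j(F) = 1/(F + 3) = 1/(3 + F))
n(J) = 1/(J + 1/(3 + J))
n(31) + ((-6 - 6)*3)*(-11) = (3 + 31)/(1 + 31*(3 + 31)) + ((-6 - 6)*3)*(-11) = 34/(1 + 31*34) - 12*3*(-11) = 34/(1 + 1054) - 36*(-11) = 34/1055 + 396 = 417814/1055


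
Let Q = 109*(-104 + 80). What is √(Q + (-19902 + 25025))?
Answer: √2507 ≈ 50.070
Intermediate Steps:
Q = -2616 (Q = 109*(-24) = -2616)
√(Q + (-19902 + 25025)) = √(-2616 + (-19902 + 25025)) = √(-2616 + 5123) = √2507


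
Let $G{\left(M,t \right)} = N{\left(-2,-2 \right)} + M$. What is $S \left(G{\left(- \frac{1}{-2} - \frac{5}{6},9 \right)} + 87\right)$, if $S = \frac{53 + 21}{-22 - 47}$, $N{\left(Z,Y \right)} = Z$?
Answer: $- \frac{18796}{207} \approx -90.802$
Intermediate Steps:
$S = - \frac{74}{69}$ ($S = \frac{74}{-69} = 74 \left(- \frac{1}{69}\right) = - \frac{74}{69} \approx -1.0725$)
$G{\left(M,t \right)} = -2 + M$
$S \left(G{\left(- \frac{1}{-2} - \frac{5}{6},9 \right)} + 87\right) = - \frac{74 \left(\left(-2 - \left(- \frac{1}{2} + \frac{5}{6}\right)\right) + 87\right)}{69} = - \frac{74 \left(\left(-2 - \frac{1}{3}\right) + 87\right)}{69} = - \frac{74 \left(- \frac{7}{3} + 87\right)}{69} = \left(- \frac{74}{69}\right) \frac{254}{3} = - \frac{18796}{207}$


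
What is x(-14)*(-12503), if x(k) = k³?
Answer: 34308232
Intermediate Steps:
x(-14)*(-12503) = (-14)³*(-12503) = -2744*(-12503) = 34308232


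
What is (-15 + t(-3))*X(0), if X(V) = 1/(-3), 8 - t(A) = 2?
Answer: 3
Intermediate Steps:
t(A) = 6 (t(A) = 8 - 1*2 = 8 - 2 = 6)
X(V) = -⅓
(-15 + t(-3))*X(0) = (-15 + 6)*(-⅓) = -9*(-⅓) = 3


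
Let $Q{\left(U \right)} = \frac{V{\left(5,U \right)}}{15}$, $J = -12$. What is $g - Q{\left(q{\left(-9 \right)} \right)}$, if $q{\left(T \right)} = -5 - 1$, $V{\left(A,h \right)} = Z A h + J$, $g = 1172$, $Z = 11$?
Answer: $\frac{5974}{5} \approx 1194.8$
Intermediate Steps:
$V{\left(A,h \right)} = -12 + 11 A h$ ($V{\left(A,h \right)} = 11 A h - 12 = -12 + 11 A h$)
$q{\left(T \right)} = -6$ ($q{\left(T \right)} = -5 - 1 = -6$)
$Q{\left(U \right)} = - \frac{4}{5} + \frac{11 U}{3}$ ($Q{\left(U \right)} = \frac{-12 + 11 \cdot 5 U}{15} = \left(-12 + 55 U\right) \frac{1}{15} = - \frac{4}{5} + \frac{11 U}{3}$)
$g - Q{\left(q{\left(-9 \right)} \right)} = 1172 - \left(- \frac{4}{5} + \frac{11}{3} \left(-6\right)\right) = 1172 - \left(- \frac{4}{5} - 22\right) = 1172 - - \frac{114}{5} = 1172 + \frac{114}{5} = \frac{5974}{5}$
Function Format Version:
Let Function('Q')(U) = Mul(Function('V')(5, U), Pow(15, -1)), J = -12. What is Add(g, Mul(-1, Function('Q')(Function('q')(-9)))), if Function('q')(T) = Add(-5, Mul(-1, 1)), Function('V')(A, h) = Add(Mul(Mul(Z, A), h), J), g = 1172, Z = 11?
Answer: Rational(5974, 5) ≈ 1194.8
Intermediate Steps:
Function('V')(A, h) = Add(-12, Mul(11, A, h)) (Function('V')(A, h) = Add(Mul(Mul(11, A), h), -12) = Add(Mul(11, A, h), -12) = Add(-12, Mul(11, A, h)))
Function('q')(T) = -6 (Function('q')(T) = Add(-5, -1) = -6)
Function('Q')(U) = Add(Rational(-4, 5), Mul(Rational(11, 3), U)) (Function('Q')(U) = Mul(Add(-12, Mul(11, 5, U)), Pow(15, -1)) = Mul(Add(-12, Mul(55, U)), Rational(1, 15)) = Add(Rational(-4, 5), Mul(Rational(11, 3), U)))
Add(g, Mul(-1, Function('Q')(Function('q')(-9)))) = Add(1172, Mul(-1, Add(Rational(-4, 5), Mul(Rational(11, 3), -6)))) = Add(1172, Mul(-1, Add(Rational(-4, 5), -22))) = Add(1172, Mul(-1, Rational(-114, 5))) = Add(1172, Rational(114, 5)) = Rational(5974, 5)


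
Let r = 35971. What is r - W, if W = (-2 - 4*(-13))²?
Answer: 33471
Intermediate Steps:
W = 2500 (W = (-2 + 52)² = 50² = 2500)
r - W = 35971 - 1*2500 = 35971 - 2500 = 33471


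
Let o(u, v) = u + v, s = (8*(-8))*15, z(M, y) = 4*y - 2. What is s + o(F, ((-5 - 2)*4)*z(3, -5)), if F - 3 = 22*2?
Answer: -297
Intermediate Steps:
z(M, y) = -2 + 4*y
F = 47 (F = 3 + 22*2 = 3 + 44 = 47)
s = -960 (s = -64*15 = -960)
s + o(F, ((-5 - 2)*4)*z(3, -5)) = -960 + (47 + ((-5 - 2)*4)*(-2 + 4*(-5))) = -960 + (47 + (-7*4)*(-2 - 20)) = -960 + (47 - 28*(-22)) = -960 + (47 + 616) = -960 + 663 = -297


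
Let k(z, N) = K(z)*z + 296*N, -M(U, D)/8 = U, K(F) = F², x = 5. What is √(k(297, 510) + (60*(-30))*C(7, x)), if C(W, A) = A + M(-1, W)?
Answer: √26325633 ≈ 5130.9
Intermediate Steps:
M(U, D) = -8*U
k(z, N) = z³ + 296*N (k(z, N) = z²*z + 296*N = z³ + 296*N)
C(W, A) = 8 + A (C(W, A) = A - 8*(-1) = A + 8 = 8 + A)
√(k(297, 510) + (60*(-30))*C(7, x)) = √((297³ + 296*510) + (60*(-30))*(8 + 5)) = √((26198073 + 150960) - 1800*13) = √(26349033 - 23400) = √26325633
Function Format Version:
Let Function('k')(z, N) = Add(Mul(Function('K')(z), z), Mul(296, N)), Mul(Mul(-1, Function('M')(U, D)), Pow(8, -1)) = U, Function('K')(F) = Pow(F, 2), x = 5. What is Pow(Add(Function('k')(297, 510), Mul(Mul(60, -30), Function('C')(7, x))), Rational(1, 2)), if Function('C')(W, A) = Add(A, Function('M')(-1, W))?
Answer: Pow(26325633, Rational(1, 2)) ≈ 5130.9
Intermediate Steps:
Function('M')(U, D) = Mul(-8, U)
Function('k')(z, N) = Add(Pow(z, 3), Mul(296, N)) (Function('k')(z, N) = Add(Mul(Pow(z, 2), z), Mul(296, N)) = Add(Pow(z, 3), Mul(296, N)))
Function('C')(W, A) = Add(8, A) (Function('C')(W, A) = Add(A, Mul(-8, -1)) = Add(A, 8) = Add(8, A))
Pow(Add(Function('k')(297, 510), Mul(Mul(60, -30), Function('C')(7, x))), Rational(1, 2)) = Pow(Add(Add(Pow(297, 3), Mul(296, 510)), Mul(Mul(60, -30), Add(8, 5))), Rational(1, 2)) = Pow(Add(Add(26198073, 150960), Mul(-1800, 13)), Rational(1, 2)) = Pow(Add(26349033, -23400), Rational(1, 2)) = Pow(26325633, Rational(1, 2))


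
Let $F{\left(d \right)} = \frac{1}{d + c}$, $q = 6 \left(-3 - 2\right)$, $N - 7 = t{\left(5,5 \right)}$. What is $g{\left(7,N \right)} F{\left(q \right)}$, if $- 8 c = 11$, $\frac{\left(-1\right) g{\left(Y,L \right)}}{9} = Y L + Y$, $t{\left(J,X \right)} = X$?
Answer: $\frac{6552}{251} \approx 26.104$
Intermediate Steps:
$N = 12$ ($N = 7 + 5 = 12$)
$g{\left(Y,L \right)} = - 9 Y - 9 L Y$ ($g{\left(Y,L \right)} = - 9 \left(Y L + Y\right) = - 9 \left(L Y + Y\right) = - 9 \left(Y + L Y\right) = - 9 Y - 9 L Y$)
$q = -30$ ($q = 6 \left(-5\right) = -30$)
$c = - \frac{11}{8}$ ($c = \left(- \frac{1}{8}\right) 11 = - \frac{11}{8} \approx -1.375$)
$F{\left(d \right)} = \frac{1}{- \frac{11}{8} + d}$ ($F{\left(d \right)} = \frac{1}{d - \frac{11}{8}} = \frac{1}{- \frac{11}{8} + d}$)
$g{\left(7,N \right)} F{\left(q \right)} = \left(-9\right) 7 \left(1 + 12\right) \frac{8}{-11 + 8 \left(-30\right)} = \left(-9\right) 7 \cdot 13 \frac{8}{-11 - 240} = - 819 \frac{8}{-251} = - 819 \cdot 8 \left(- \frac{1}{251}\right) = \left(-819\right) \left(- \frac{8}{251}\right) = \frac{6552}{251}$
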